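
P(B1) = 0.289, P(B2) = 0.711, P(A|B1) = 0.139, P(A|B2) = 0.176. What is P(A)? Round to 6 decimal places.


P(A) = P(A|B1)*P(B1) + P(A|B2)*P(B2)
P(A|B1)*P(B1) = 0.139 * 0.289 = 0.040171
P(A|B2)*P(B2) = 0.176 * 0.711 = 0.125136
P(A) = 0.040171 + 0.125136 = 0.165307

0.165307


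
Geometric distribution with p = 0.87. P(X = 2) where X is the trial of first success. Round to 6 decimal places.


P = (1-p)^(k-1) * p
(1-p)^(k-1) = 0.13^1 = 0.13
P = 0.13 * 0.87 = 0.1131

0.113100


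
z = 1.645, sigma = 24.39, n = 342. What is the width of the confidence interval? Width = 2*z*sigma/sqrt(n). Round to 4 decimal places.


width = 2*z*sigma/sqrt(n)
2*z*sigma = 2 * 1.645 * 24.39 = 80.2431
sqrt(342) ≈ 18.493242
width = 80.2431 / 18.493242 ≈ 4.339050

4.3390


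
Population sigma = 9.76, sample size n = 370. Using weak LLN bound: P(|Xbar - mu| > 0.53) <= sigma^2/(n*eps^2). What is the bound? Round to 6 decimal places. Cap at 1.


bound = min(1, sigma^2/(n*eps^2))
sigma^2 = 9.76^2 = 95.2576
n*eps^2 = 370 * 0.53^2 = 370 * 0.2809 = 103.933
sigma^2/(n*eps^2) = 95.2576 / 103.933 ≈ 0.91652892

0.916529


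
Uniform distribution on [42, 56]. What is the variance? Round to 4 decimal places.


Var = (b-a)^2 / 12
(b-a)^2 = (56 - 42)^2 = 196
Var = 196/12 ≈ 16.333333

16.3333


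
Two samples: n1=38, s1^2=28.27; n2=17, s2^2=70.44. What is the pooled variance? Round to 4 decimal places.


sp^2 = ((n1-1)*s1^2 + (n2-1)*s2^2)/(n1+n2-2)
(n1-1)*s1^2 = 37 * 28.27 = 1045.99
(n2-1)*s2^2 = 16 * 70.44 = 1127.04
numerator = 1045.99 + 1127.04 = 2173.03
n1+n2-2 = 53
sp^2 = 2173.03 / 53 = 217303/5300 ≈ 41.000566

41.0006


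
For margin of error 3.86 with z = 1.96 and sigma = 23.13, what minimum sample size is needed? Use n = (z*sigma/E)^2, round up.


z*sigma/E = 1.96 * 23.13 / 3.86 = 113337/9650 ≈ 11.744767
(z*sigma/E)^2 ≈ 137.939548
round up: n = 138

138


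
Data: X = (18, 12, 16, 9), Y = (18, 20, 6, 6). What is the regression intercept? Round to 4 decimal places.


a = ybar - b*xbar, where b = sum((xi-xbar)(yi-ybar)) / sum((xi-xbar)^2)
n = 4, xbar = 55/4 = 13.75, ybar = 50/4 = 12.5
Sxy = sum((xi-xbar)(yi-ybar)) = 26.5
Sxx = sum((xi-xbar)^2) = 48.75
b = Sxy / Sxx = 106/195 ≈ 0.543590
a = 12.5 - 0.543590 * 13.75 = 196/39 ≈ 5.025641

5.0256


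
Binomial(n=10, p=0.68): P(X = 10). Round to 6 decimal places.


P = C(n,k) * p^k * (1-p)^(n-k)
C(10,10) = 1
p^k = 0.68^10 ≈ 0.02113923
(1-p)^(n-k) = 0.32^0 = 1
P = 1 * 0.02113923 * 1 ≈ 0.021139

0.021139


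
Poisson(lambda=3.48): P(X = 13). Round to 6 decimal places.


P = e^(-lam) * lam^k / k!
e^(-3.48) ≈ 0.03080741
lam^k = 3.48^13 ≈ 10978175.552040
k! = 13! = 6227020800
P = 0.03080741 * 10978175.552040 / 6227020800 ≈ 0.000054

0.000054


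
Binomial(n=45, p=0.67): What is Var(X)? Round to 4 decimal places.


Var = n*p*(1-p) = 45 * 0.67 * 0.33 = 9.9495

9.9495


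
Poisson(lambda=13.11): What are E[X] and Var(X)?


E[X] = Var(X) = lambda = 13.11

13.11, 13.11


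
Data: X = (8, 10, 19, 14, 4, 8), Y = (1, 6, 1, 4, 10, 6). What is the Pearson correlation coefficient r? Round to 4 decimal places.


r = sum((xi-xbar)(yi-ybar)) / sqrt(sum((xi-xbar)^2) * sum((yi-ybar)^2))
n = 6, xbar = 63/6 = 10.5, ybar = 28/6 = 14/3 ≈ 4.666667
Sxy = sum((xi-xbar)(yi-ybar)) = -63
Sxx = sum((xi-xbar)^2) = 139.5
Syy = sum((yi-ybar)^2) = 178/3 ≈ 59.333333
sqrt(Sxx*Syy) ≈ 90.978019
r = Sxy / sqrt(Sxx*Syy) = -63 / 90.978019 ≈ -0.692475

-0.6925


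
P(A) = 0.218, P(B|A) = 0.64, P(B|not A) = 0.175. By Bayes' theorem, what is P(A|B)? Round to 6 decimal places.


P(A|B) = P(B|A)*P(A) / P(B), P(B) = P(B|A)*P(A) + P(B|not A)*P(not A)
P(B|A)*P(A) = 0.64 * 0.218 = 0.13952
P(B|not A)*P(not A) = 0.175 * 0.782 = 0.13685
P(B) = 0.13952 + 0.13685 = 0.27637
P(A|B) = 0.13952 / 0.27637 ≈ 0.50483048

0.504830


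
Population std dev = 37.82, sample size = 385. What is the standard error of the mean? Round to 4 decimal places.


SE = sigma / sqrt(n)
sqrt(385) ≈ 19.621417
SE = 37.82 / 19.621417 ≈ 1.927486

1.9275


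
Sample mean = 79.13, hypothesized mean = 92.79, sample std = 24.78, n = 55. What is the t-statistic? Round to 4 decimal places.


t = (xbar - mu0) / (s/sqrt(n))
xbar - mu0 = 79.13 - 92.79 = -13.66
sqrt(55) ≈ 7.41619849
s/sqrt(n) = 24.78 / 7.41619849 ≈ 3.34133452
t = -13.66 / 3.34133452 ≈ -4.088187

-4.0882


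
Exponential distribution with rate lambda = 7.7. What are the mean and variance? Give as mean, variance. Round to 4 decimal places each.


mean = 1/lam, var = 1/lam^2
mean = 1 / 7.7 = 10/77 ≈ 0.129870
lam^2 = 7.7^2 = 59.29
var = 1 / 59.29 = 100/5929 ≈ 0.016866

0.1299, 0.0169


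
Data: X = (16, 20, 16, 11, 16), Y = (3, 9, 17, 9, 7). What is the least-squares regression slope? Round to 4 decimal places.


b = sum((xi-xbar)(yi-ybar)) / sum((xi-xbar)^2)
n = 5, xbar = 79/5 = 15.8, ybar = 45/5 = 9
Sxy = sum((xi-xbar)(yi-ybar)) = 0
Sxx = sum((xi-xbar)^2) = 40.8
b = Sxy / Sxx = 0

0.0000


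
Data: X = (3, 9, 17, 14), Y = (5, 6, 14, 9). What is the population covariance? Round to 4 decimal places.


Cov = (1/n)*sum((xi-xbar)(yi-ybar))
n = 4, xbar = 43/4 = 10.75, ybar = 34/4 = 8.5
sum((xi-xbar)(yi-ybar)) = 67.5
Cov = 67.5 / 4 = 16.875

16.8750


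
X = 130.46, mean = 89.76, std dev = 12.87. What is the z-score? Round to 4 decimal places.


z = (X - mu) / sigma
X - mu = 130.46 - 89.76 = 40.7
z = 40.7 / 12.87 = 370/117 ≈ 3.162393

3.1624


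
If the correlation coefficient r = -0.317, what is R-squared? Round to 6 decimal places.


R^2 = r^2 = (-0.317)^2 = 0.100489

0.100489


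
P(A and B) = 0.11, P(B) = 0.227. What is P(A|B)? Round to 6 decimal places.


P(A|B) = P(A and B) / P(B) = 0.11 / 0.227 = 110/227 ≈ 0.48458150

0.484581


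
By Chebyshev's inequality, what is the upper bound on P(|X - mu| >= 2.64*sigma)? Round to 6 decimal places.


P <= 1/k^2
k^2 = 2.64^2 = 6.9696
1/k^2 = 1 / 6.9696 = 625/4356 ≈ 0.14348026

0.143480


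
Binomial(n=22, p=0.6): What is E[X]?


E[X] = n*p = 22 * 0.6 = 13.2

13.2


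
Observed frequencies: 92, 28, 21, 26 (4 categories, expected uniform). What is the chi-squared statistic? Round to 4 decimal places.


chi2 = sum((O-E)^2/E), E = total/4
total = 167, E = 167/4 = 41.75
(92 - 41.75)^2 / 41.75 = 2525.0625 / 41.75 = 40401/668 ≈ 60.480539
(28 - 41.75)^2 / 41.75 = 189.0625 / 41.75 = 3025/668 ≈ 4.528443
(21 - 41.75)^2 / 41.75 = 430.5625 / 41.75 = 6889/668 ≈ 10.312874
(26 - 41.75)^2 / 41.75 = 248.0625 / 41.75 = 3969/668 ≈ 5.941617
chi2 = 13571/167 ≈ 81.263473

81.2635


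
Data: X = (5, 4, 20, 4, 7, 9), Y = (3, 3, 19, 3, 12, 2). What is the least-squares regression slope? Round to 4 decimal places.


b = sum((xi-xbar)(yi-ybar)) / sum((xi-xbar)^2)
n = 6, xbar = 49/6 ≈ 8.166667, ybar = 42/6 = 7
Sxy = sum((xi-xbar)(yi-ybar)) = 178
Sxx = sum((xi-xbar)^2) = 1121/6 ≈ 186.833333
b = Sxy / Sxx = 1068/1121 ≈ 0.952721

0.9527


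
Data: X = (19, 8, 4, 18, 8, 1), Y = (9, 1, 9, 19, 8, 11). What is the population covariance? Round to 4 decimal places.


Cov = (1/n)*sum((xi-xbar)(yi-ybar))
n = 6, xbar = 58/6 = 29/3 ≈ 9.666667, ybar = 57/6 = 9.5
sum((xi-xbar)(yi-ybar)) = 81
Cov = 81 / 6 = 13.5

13.5000


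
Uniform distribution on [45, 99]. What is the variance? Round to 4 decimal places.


Var = (b-a)^2 / 12
(b-a)^2 = (99 - 45)^2 = 2916
Var = 2916/12 = 243

243.0000


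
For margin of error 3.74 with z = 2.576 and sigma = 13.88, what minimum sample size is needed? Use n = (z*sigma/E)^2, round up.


z*sigma/E = 2.576 * 13.88 / 3.74 ≈ 9.560128
(z*sigma/E)^2 ≈ 91.396054
round up: n = 92

92


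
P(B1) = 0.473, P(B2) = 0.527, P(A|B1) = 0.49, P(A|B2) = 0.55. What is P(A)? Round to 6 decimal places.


P(A) = P(A|B1)*P(B1) + P(A|B2)*P(B2)
P(A|B1)*P(B1) = 0.49 * 0.473 = 0.23177
P(A|B2)*P(B2) = 0.55 * 0.527 = 0.28985
P(A) = 0.23177 + 0.28985 = 0.52162

0.521620


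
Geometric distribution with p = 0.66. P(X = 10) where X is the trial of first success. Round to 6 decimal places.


P = (1-p)^(k-1) * p
(1-p)^(k-1) = 0.34^9 ≈ 0.00006071699
P = 0.00006071699 * 0.66 ≈ 0.00004007322

0.000040


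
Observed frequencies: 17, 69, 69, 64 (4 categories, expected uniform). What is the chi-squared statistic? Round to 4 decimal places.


chi2 = sum((O-E)^2/E), E = total/4
total = 219, E = 219/4 = 54.75
(17 - 54.75)^2 / 54.75 = 1425.0625 / 54.75 = 22801/876 ≈ 26.028539
(69 - 54.75)^2 / 54.75 = 203.0625 / 54.75 = 1083/292 ≈ 3.708904
(69 - 54.75)^2 / 54.75 = 203.0625 / 54.75 = 1083/292 ≈ 3.708904
(64 - 54.75)^2 / 54.75 = 85.5625 / 54.75 = 1369/876 ≈ 1.562785
chi2 = 7667/219 ≈ 35.009132

35.0091


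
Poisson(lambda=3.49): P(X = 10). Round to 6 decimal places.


P = e^(-lam) * lam^k / k!
e^(-3.49) ≈ 0.03050087
lam^k = 3.49^10 ≈ 268073.737653
k! = 10! = 3628800
P = 0.03050087 * 268073.737653 / 3628800 ≈ 0.002253

0.002253


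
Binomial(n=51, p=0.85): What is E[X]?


E[X] = n*p = 51 * 0.85 = 43.35

43.35


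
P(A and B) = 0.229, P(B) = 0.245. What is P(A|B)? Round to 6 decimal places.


P(A|B) = P(A and B) / P(B) = 0.229 / 0.245 = 229/245 ≈ 0.93469388

0.934694


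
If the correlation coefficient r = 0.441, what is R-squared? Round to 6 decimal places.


R^2 = r^2 = (0.441)^2 = 0.194481

0.194481


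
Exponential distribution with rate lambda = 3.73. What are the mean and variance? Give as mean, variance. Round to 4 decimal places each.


mean = 1/lam, var = 1/lam^2
mean = 1 / 3.73 = 100/373 ≈ 0.268097
lam^2 = 3.73^2 = 13.9129
var = 1 / 13.9129 ≈ 0.071876

0.2681, 0.0719


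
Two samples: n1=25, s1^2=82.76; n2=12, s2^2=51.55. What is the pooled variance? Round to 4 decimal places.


sp^2 = ((n1-1)*s1^2 + (n2-1)*s2^2)/(n1+n2-2)
(n1-1)*s1^2 = 24 * 82.76 = 1986.24
(n2-1)*s2^2 = 11 * 51.55 = 567.05
numerator = 1986.24 + 567.05 = 2553.29
n1+n2-2 = 35
sp^2 = 2553.29 / 35 = 255329/3500 ≈ 72.951143

72.9511


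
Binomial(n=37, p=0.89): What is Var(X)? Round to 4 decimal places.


Var = n*p*(1-p) = 37 * 0.89 * 0.11 = 3.6223

3.6223


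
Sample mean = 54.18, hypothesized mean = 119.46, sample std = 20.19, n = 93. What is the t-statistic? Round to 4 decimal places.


t = (xbar - mu0) / (s/sqrt(n))
xbar - mu0 = 54.18 - 119.46 = -65.28
sqrt(93) ≈ 9.64365076
s/sqrt(n) = 20.19 / 9.64365076 ≈ 2.09360547
t = -65.28 / 2.09360547 ≈ -31.180660

-31.1807


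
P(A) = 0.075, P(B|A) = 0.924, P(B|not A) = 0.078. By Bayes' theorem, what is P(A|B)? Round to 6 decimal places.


P(A|B) = P(B|A)*P(A) / P(B), P(B) = P(B|A)*P(A) + P(B|not A)*P(not A)
P(B|A)*P(A) = 0.924 * 0.075 = 0.0693
P(B|not A)*P(not A) = 0.078 * 0.925 = 0.07215
P(B) = 0.0693 + 0.07215 = 0.14145
P(A|B) = 0.0693 / 0.14145 = 462/943 ≈ 0.48992577

0.489926


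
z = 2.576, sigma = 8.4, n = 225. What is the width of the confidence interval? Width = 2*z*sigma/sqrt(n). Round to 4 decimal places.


width = 2*z*sigma/sqrt(n)
2*z*sigma = 2 * 2.576 * 8.4 = 43.2768
sqrt(225) = 15
width = 43.2768 / 15 = 2.88512

2.8851


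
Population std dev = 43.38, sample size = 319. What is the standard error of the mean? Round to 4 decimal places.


SE = sigma / sqrt(n)
sqrt(319) ≈ 17.860571
SE = 43.38 / 17.860571 ≈ 2.428814

2.4288


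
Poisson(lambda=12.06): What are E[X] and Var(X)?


E[X] = Var(X) = lambda = 12.06

12.06, 12.06


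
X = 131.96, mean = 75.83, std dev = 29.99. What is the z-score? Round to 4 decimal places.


z = (X - mu) / sigma
X - mu = 131.96 - 75.83 = 56.13
z = 56.13 / 29.99 = 5613/2999 ≈ 1.871624

1.8716


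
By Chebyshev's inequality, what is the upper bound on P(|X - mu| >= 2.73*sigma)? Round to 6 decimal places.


P <= 1/k^2
k^2 = 2.73^2 = 7.4529
1/k^2 = 1 / 7.4529 ≈ 0.13417596

0.134176


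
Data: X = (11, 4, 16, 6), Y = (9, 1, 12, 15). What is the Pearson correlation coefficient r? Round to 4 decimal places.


r = sum((xi-xbar)(yi-ybar)) / sqrt(sum((xi-xbar)^2) * sum((yi-ybar)^2))
n = 4, xbar = 37/4 = 9.25, ybar = 37/4 = 9.25
Sxy = sum((xi-xbar)(yi-ybar)) = 42.75
Sxx = sum((xi-xbar)^2) = 86.75
Syy = sum((yi-ybar)^2) = 108.75
sqrt(Sxx*Syy) ≈ 97.129102
r = Sxy / sqrt(Sxx*Syy) = 42.75 / 97.129102 ≈ 0.440136

0.4401


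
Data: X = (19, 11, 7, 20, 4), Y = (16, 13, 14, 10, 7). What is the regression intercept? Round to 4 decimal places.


a = ybar - b*xbar, where b = sum((xi-xbar)(yi-ybar)) / sum((xi-xbar)^2)
n = 5, xbar = 61/5 = 12.2, ybar = 60/5 = 12
Sxy = sum((xi-xbar)(yi-ybar)) = 41
Sxx = sum((xi-xbar)^2) = 202.8
b = Sxy / Sxx = 205/1014 ≈ 0.202170
a = 12 - 0.202170 * 12.2 = 9667/1014 ≈ 9.533531

9.5335


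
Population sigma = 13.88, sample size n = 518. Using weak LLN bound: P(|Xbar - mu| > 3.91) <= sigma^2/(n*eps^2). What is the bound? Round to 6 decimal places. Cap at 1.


bound = min(1, sigma^2/(n*eps^2))
sigma^2 = 13.88^2 = 192.6544
n*eps^2 = 518 * 3.91^2 = 518 * 15.2881 = 7919.2358
sigma^2/(n*eps^2) = 192.6544 / 7919.2358 ≈ 0.02432740

0.024327


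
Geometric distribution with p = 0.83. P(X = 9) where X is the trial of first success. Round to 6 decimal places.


P = (1-p)^(k-1) * p
(1-p)^(k-1) = 0.17^8 ≈ 0.0000006975757
P = 0.0000006975757 * 0.83 ≈ 0.0000005789879

0.000001


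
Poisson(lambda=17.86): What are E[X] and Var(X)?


E[X] = Var(X) = lambda = 17.86

17.86, 17.86


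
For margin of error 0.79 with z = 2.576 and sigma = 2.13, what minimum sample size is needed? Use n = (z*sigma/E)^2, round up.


z*sigma/E = 2.576 * 2.13 / 0.79 = 68586/9875 ≈ 6.945418
(z*sigma/E)^2 ≈ 48.238827
round up: n = 49

49


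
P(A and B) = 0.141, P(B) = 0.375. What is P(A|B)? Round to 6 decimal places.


P(A|B) = P(A and B) / P(B) = 0.141 / 0.375 = 0.376

0.376000


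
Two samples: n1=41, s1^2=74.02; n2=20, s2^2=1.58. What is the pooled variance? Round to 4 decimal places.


sp^2 = ((n1-1)*s1^2 + (n2-1)*s2^2)/(n1+n2-2)
(n1-1)*s1^2 = 40 * 74.02 = 2960.8
(n2-1)*s2^2 = 19 * 1.58 = 30.02
numerator = 2960.8 + 30.02 = 2990.82
n1+n2-2 = 59
sp^2 = 2990.82 / 59 = 149541/2950 ≈ 50.691864

50.6919


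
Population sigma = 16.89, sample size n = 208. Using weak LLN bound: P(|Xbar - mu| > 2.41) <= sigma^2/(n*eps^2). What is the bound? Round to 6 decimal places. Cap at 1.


bound = min(1, sigma^2/(n*eps^2))
sigma^2 = 16.89^2 = 285.2721
n*eps^2 = 208 * 2.41^2 = 208 * 5.8081 = 1208.0848
sigma^2/(n*eps^2) = 285.2721 / 1208.0848 ≈ 0.23613582

0.236136


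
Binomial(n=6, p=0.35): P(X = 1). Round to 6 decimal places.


P = C(n,k) * p^k * (1-p)^(n-k)
C(6,1) = 6
p^k = 0.35^1 = 0.35
(1-p)^(n-k) = 0.65^5 ≈ 0.1160291
P = 6 * 0.35 * 0.1160291 ≈ 0.243661

0.243661


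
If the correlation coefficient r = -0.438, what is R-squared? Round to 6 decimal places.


R^2 = r^2 = (-0.438)^2 = 0.191844

0.191844


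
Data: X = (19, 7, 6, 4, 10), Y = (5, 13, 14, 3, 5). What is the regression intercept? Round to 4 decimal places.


a = ybar - b*xbar, where b = sum((xi-xbar)(yi-ybar)) / sum((xi-xbar)^2)
n = 5, xbar = 46/5 = 9.2, ybar = 40/5 = 8
Sxy = sum((xi-xbar)(yi-ybar)) = -36
Sxx = sum((xi-xbar)^2) = 138.8
b = Sxy / Sxx = -90/347 ≈ -0.259366
a = 8 - (-0.259366) * 9.2 = 3604/347 ≈ 10.386167

10.3862


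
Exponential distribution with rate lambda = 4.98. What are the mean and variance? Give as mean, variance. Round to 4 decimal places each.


mean = 1/lam, var = 1/lam^2
mean = 1 / 4.98 = 50/249 ≈ 0.200803
lam^2 = 4.98^2 = 24.8004
var = 1 / 24.8004 ≈ 0.040322

0.2008, 0.0403


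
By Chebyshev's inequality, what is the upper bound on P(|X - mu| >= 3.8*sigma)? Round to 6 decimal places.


P <= 1/k^2
k^2 = 3.8^2 = 14.44
1/k^2 = 1 / 14.44 = 25/361 ≈ 0.06925208

0.069252


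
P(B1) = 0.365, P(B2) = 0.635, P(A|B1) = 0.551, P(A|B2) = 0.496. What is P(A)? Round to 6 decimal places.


P(A) = P(A|B1)*P(B1) + P(A|B2)*P(B2)
P(A|B1)*P(B1) = 0.551 * 0.365 = 0.201115
P(A|B2)*P(B2) = 0.496 * 0.635 = 0.31496
P(A) = 0.201115 + 0.31496 = 0.516075

0.516075


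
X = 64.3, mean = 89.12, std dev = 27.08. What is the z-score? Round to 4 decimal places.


z = (X - mu) / sigma
X - mu = 64.3 - 89.12 = -24.82
z = -24.82 / 27.08 = -1241/1354 ≈ -0.916544

-0.9165


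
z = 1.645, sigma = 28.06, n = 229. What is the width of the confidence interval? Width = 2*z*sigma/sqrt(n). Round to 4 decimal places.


width = 2*z*sigma/sqrt(n)
2*z*sigma = 2 * 1.645 * 28.06 = 92.3174
sqrt(229) ≈ 15.132746
width = 92.3174 / 15.132746 ≈ 6.100506

6.1005


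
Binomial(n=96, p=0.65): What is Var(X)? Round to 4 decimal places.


Var = n*p*(1-p) = 96 * 0.65 * 0.35 = 21.84

21.8400


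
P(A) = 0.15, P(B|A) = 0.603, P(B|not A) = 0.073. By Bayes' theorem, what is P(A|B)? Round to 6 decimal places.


P(A|B) = P(B|A)*P(A) / P(B), P(B) = P(B|A)*P(A) + P(B|not A)*P(not A)
P(B|A)*P(A) = 0.603 * 0.15 = 0.09045
P(B|not A)*P(not A) = 0.073 * 0.85 = 0.06205
P(B) = 0.09045 + 0.06205 = 0.1525
P(A|B) = 0.09045 / 0.1525 = 1809/3050 ≈ 0.59311475

0.593115


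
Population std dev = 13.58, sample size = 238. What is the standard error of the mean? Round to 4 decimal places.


SE = sigma / sqrt(n)
sqrt(238) ≈ 15.427249
SE = 13.58 / 15.427249 ≈ 0.880261

0.8803


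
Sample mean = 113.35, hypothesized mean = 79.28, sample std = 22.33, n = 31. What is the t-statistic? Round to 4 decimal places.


t = (xbar - mu0) / (s/sqrt(n))
xbar - mu0 = 113.35 - 79.28 = 34.07
sqrt(31) ≈ 5.56776436
s/sqrt(n) = 22.33 / 5.56776436 ≈ 4.01058639
t = 34.07 / 4.01058639 ≈ 8.495017

8.4950


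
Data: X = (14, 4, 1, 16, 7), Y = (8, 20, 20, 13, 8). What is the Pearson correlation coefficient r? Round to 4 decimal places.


r = sum((xi-xbar)(yi-ybar)) / sqrt(sum((xi-xbar)^2) * sum((yi-ybar)^2))
n = 5, xbar = 42/5 = 8.4, ybar = 69/5 = 13.8
Sxy = sum((xi-xbar)(yi-ybar)) = -103.6
Sxx = sum((xi-xbar)^2) = 165.2
Syy = sum((yi-ybar)^2) = 144.8
sqrt(Sxx*Syy) ≈ 154.664023
r = Sxy / sqrt(Sxx*Syy) = -103.6 / 154.664023 ≈ -0.669839

-0.6698


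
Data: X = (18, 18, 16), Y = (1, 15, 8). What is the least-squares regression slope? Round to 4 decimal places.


b = sum((xi-xbar)(yi-ybar)) / sum((xi-xbar)^2)
n = 3, xbar = 52/3 ≈ 17.333333, ybar = 24/3 = 8
Sxy = sum((xi-xbar)(yi-ybar)) = 0
Sxx = sum((xi-xbar)^2) = 8/3 ≈ 2.666667
b = Sxy / Sxx = 0

0.0000


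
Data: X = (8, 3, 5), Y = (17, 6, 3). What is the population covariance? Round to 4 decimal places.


Cov = (1/n)*sum((xi-xbar)(yi-ybar))
n = 3, xbar = 16/3 ≈ 5.333333, ybar = 26/3 ≈ 8.666667
sum((xi-xbar)(yi-ybar)) = 91/3 ≈ 30.333333
Cov = 30.333333 / 3 = 91/9 ≈ 10.111111

10.1111


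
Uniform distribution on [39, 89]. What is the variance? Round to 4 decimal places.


Var = (b-a)^2 / 12
(b-a)^2 = (89 - 39)^2 = 2500
Var = 2500/12 ≈ 208.333333

208.3333


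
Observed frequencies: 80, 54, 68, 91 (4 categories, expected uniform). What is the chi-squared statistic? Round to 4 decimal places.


chi2 = sum((O-E)^2/E), E = total/4
total = 293, E = 293/4 = 73.25
(80 - 73.25)^2 / 73.25 = 45.5625 / 73.25 = 729/1172 ≈ 0.622014
(54 - 73.25)^2 / 73.25 = 370.5625 / 73.25 = 5929/1172 ≈ 5.058874
(68 - 73.25)^2 / 73.25 = 27.5625 / 73.25 = 441/1172 ≈ 0.376280
(91 - 73.25)^2 / 73.25 = 315.0625 / 73.25 = 5041/1172 ≈ 4.301195
chi2 = 3035/293 ≈ 10.358362

10.3584


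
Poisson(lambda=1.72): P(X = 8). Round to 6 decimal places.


P = e^(-lam) * lam^k / k!
e^(-1.72) ≈ 0.1790661
lam^k = 1.72^8 ≈ 76.599789
k! = 8! = 40320
P = 0.1790661 * 76.599789 / 40320 ≈ 0.000340

0.000340


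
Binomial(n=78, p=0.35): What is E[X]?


E[X] = n*p = 78 * 0.35 = 27.3

27.3


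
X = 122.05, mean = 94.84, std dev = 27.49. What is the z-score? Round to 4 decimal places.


z = (X - mu) / sigma
X - mu = 122.05 - 94.84 = 27.21
z = 27.21 / 27.49 = 2721/2749 ≈ 0.989814

0.9898


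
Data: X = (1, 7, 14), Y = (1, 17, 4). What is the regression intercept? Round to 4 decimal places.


a = ybar - b*xbar, where b = sum((xi-xbar)(yi-ybar)) / sum((xi-xbar)^2)
n = 3, xbar = 22/3 ≈ 7.333333, ybar = 22/3 ≈ 7.333333
Sxy = sum((xi-xbar)(yi-ybar)) = 44/3 ≈ 14.666667
Sxx = sum((xi-xbar)^2) = 254/3 ≈ 84.666667
b = Sxy / Sxx = 22/127 ≈ 0.173228
a = 7.333333 - 0.173228 * 7.333333 = 770/127 ≈ 6.062992

6.0630


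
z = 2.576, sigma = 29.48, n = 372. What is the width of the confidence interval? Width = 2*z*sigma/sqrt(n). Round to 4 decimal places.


width = 2*z*sigma/sqrt(n)
2*z*sigma = 2 * 2.576 * 29.48 = 151.88096
sqrt(372) ≈ 19.287302
width = 151.88096 / 19.287302 ≈ 7.874661

7.8747


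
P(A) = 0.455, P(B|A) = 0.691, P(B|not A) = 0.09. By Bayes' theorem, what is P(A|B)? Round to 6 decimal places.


P(A|B) = P(B|A)*P(A) / P(B), P(B) = P(B|A)*P(A) + P(B|not A)*P(not A)
P(B|A)*P(A) = 0.691 * 0.455 = 0.314405
P(B|not A)*P(not A) = 0.09 * 0.545 = 0.04905
P(B) = 0.314405 + 0.04905 = 0.363455
P(A|B) = 0.314405 / 0.363455 ≈ 0.86504519

0.865045


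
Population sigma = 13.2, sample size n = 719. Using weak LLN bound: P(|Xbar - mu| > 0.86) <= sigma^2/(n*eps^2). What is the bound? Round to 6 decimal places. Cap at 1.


bound = min(1, sigma^2/(n*eps^2))
sigma^2 = 13.2^2 = 174.24
n*eps^2 = 719 * 0.86^2 = 719 * 0.7396 = 531.7724
sigma^2/(n*eps^2) = 174.24 / 531.7724 ≈ 0.32765898

0.327659


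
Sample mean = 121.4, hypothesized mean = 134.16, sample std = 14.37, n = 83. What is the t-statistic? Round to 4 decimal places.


t = (xbar - mu0) / (s/sqrt(n))
xbar - mu0 = 121.4 - 134.16 = -12.76
sqrt(83) ≈ 9.11043358
s/sqrt(n) = 14.37 / 9.11043358 ≈ 1.57731242
t = -12.76 / 1.57731242 ≈ -8.089710

-8.0897


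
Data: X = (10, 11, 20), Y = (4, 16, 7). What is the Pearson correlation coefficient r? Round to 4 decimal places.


r = sum((xi-xbar)(yi-ybar)) / sqrt(sum((xi-xbar)^2) * sum((yi-ybar)^2))
n = 3, xbar = 41/3 ≈ 13.666667, ybar = 27/3 = 9
Sxy = sum((xi-xbar)(yi-ybar)) = -13
Sxx = sum((xi-xbar)^2) = 182/3 ≈ 60.666667
Syy = sum((yi-ybar)^2) = 78
sqrt(Sxx*Syy) ≈ 68.789534
r = Sxy / sqrt(Sxx*Syy) = -13 / 68.789534 ≈ -0.188982

-0.1890


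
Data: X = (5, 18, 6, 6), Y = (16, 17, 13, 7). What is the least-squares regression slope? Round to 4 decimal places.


b = sum((xi-xbar)(yi-ybar)) / sum((xi-xbar)^2)
n = 4, xbar = 35/4 = 8.75, ybar = 53/4 = 13.25
Sxy = sum((xi-xbar)(yi-ybar)) = 42.25
Sxx = sum((xi-xbar)^2) = 114.75
b = Sxy / Sxx = 169/459 ≈ 0.368192

0.3682


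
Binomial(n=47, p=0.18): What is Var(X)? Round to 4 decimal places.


Var = n*p*(1-p) = 47 * 0.18 * 0.82 = 6.9372

6.9372


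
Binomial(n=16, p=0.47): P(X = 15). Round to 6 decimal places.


P = C(n,k) * p^k * (1-p)^(n-k)
C(16,15) = 16
p^k = 0.47^15 ≈ 0.00001206335
(1-p)^(n-k) = 0.53^1 = 0.53
P = 16 * 0.00001206335 * 0.53 ≈ 0.000102

0.000102


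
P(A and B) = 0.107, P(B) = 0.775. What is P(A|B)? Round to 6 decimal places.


P(A|B) = P(A and B) / P(B) = 0.107 / 0.775 = 107/775 ≈ 0.13806452

0.138065


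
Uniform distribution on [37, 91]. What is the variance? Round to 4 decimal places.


Var = (b-a)^2 / 12
(b-a)^2 = (91 - 37)^2 = 2916
Var = 2916/12 = 243

243.0000


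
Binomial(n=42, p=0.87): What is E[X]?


E[X] = n*p = 42 * 0.87 = 36.54

36.54


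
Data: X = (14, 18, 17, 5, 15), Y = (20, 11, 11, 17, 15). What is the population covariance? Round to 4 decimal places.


Cov = (1/n)*sum((xi-xbar)(yi-ybar))
n = 5, xbar = 69/5 = 13.8, ybar = 74/5 = 14.8
sum((xi-xbar)(yi-ybar)) = -46.2
Cov = -46.2 / 5 = -9.24

-9.2400


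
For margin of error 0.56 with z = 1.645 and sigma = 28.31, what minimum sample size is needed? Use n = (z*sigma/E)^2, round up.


z*sigma/E = 1.645 * 28.31 / 0.56 = 83.160625
(z*sigma/E)^2 ≈ 6915.689550
round up: n = 6916

6916


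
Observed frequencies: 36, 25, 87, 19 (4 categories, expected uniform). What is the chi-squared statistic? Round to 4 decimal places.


chi2 = sum((O-E)^2/E), E = total/4
total = 167, E = 167/4 = 41.75
(36 - 41.75)^2 / 41.75 = 33.0625 / 41.75 = 529/668 ≈ 0.791916
(25 - 41.75)^2 / 41.75 = 280.5625 / 41.75 = 4489/668 ≈ 6.720060
(87 - 41.75)^2 / 41.75 = 2047.5625 / 41.75 = 32761/668 ≈ 49.043413
(19 - 41.75)^2 / 41.75 = 517.5625 / 41.75 = 8281/668 ≈ 12.396707
chi2 = 11515/167 ≈ 68.952096

68.9521


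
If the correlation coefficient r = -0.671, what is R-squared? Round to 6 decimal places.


R^2 = r^2 = (-0.671)^2 = 0.450241

0.450241


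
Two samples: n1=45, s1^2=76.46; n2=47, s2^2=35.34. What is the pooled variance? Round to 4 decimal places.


sp^2 = ((n1-1)*s1^2 + (n2-1)*s2^2)/(n1+n2-2)
(n1-1)*s1^2 = 44 * 76.46 = 3364.24
(n2-1)*s2^2 = 46 * 35.34 = 1625.64
numerator = 3364.24 + 1625.64 = 4989.88
n1+n2-2 = 90
sp^2 = 4989.88 / 90 = 124747/2250 ≈ 55.443111

55.4431


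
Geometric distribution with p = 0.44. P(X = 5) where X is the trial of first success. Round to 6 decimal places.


P = (1-p)^(k-1) * p
(1-p)^(k-1) = 0.56^4 = 0.09834496
P = 0.09834496 * 0.44 ≈ 0.04327178

0.043272


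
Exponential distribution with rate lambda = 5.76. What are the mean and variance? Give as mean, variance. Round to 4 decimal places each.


mean = 1/lam, var = 1/lam^2
mean = 1 / 5.76 = 25/144 ≈ 0.173611
lam^2 = 5.76^2 = 33.1776
var = 1 / 33.1776 ≈ 0.030141

0.1736, 0.0301


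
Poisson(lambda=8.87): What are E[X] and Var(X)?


E[X] = Var(X) = lambda = 8.87

8.87, 8.87


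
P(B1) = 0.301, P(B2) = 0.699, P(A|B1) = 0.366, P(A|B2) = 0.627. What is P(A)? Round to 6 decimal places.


P(A) = P(A|B1)*P(B1) + P(A|B2)*P(B2)
P(A|B1)*P(B1) = 0.366 * 0.301 = 0.110166
P(A|B2)*P(B2) = 0.627 * 0.699 = 0.438273
P(A) = 0.110166 + 0.438273 = 0.548439

0.548439


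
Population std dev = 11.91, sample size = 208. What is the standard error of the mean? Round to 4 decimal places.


SE = sigma / sqrt(n)
sqrt(208) ≈ 14.422205
SE = 11.91 / 14.422205 ≈ 0.825810

0.8258


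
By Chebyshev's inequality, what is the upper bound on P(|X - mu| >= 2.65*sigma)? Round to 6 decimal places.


P <= 1/k^2
k^2 = 2.65^2 = 7.0225
1/k^2 = 1 / 7.0225 = 400/2809 ≈ 0.14239943

0.142399


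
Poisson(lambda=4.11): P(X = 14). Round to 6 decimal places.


P = e^(-lam) * lam^k / k!
e^(-4.11) ≈ 0.01640777
lam^k = 4.11^14 ≈ 392451059.842839
k! = 14! = 87178291200
P = 0.01640777 * 392451059.842839 / 87178291200 ≈ 0.000074

0.000074


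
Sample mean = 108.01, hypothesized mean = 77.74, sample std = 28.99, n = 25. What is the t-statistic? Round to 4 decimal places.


t = (xbar - mu0) / (s/sqrt(n))
xbar - mu0 = 108.01 - 77.74 = 30.27
sqrt(25) = 5
s/sqrt(n) = 28.99 / 5 = 5.798
t = 30.27 / 5.798 = 15135/2899 ≈ 5.220766

5.2208


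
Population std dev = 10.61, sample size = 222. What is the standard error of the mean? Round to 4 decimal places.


SE = sigma / sqrt(n)
sqrt(222) ≈ 14.899664
SE = 10.61 / 14.899664 ≈ 0.712097

0.7121


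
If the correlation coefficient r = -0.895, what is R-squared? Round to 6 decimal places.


R^2 = r^2 = (-0.895)^2 = 0.801025

0.801025


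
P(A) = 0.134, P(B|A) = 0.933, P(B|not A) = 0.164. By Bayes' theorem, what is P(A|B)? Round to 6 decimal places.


P(A|B) = P(B|A)*P(A) / P(B), P(B) = P(B|A)*P(A) + P(B|not A)*P(not A)
P(B|A)*P(A) = 0.933 * 0.134 = 0.125022
P(B|not A)*P(not A) = 0.164 * 0.866 = 0.142024
P(B) = 0.125022 + 0.142024 = 0.267046
P(A|B) = 0.125022 / 0.267046 ≈ 0.46816653

0.468167


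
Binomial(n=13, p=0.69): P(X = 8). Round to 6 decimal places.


P = C(n,k) * p^k * (1-p)^(n-k)
C(13,8) = 1287
p^k = 0.69^8 ≈ 0.05137984
(1-p)^(n-k) = 0.31^5 ≈ 0.002862915
P = 1287 * 0.05137984 * 0.002862915 ≈ 0.189313

0.189313


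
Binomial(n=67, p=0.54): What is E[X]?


E[X] = n*p = 67 * 0.54 = 36.18

36.18


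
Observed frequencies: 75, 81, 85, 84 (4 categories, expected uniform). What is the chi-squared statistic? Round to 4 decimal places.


chi2 = sum((O-E)^2/E), E = total/4
total = 325, E = 325/4 = 81.25
(75 - 81.25)^2 / 81.25 = 39.0625 / 81.25 = 25/52 ≈ 0.480769
(81 - 81.25)^2 / 81.25 = 0.0625 / 81.25 = 1/1300 ≈ 0.000769
(85 - 81.25)^2 / 81.25 = 14.0625 / 81.25 = 9/52 ≈ 0.173077
(84 - 81.25)^2 / 81.25 = 7.5625 / 81.25 = 121/1300 ≈ 0.093077
chi2 = 243/325 ≈ 0.747692

0.7477


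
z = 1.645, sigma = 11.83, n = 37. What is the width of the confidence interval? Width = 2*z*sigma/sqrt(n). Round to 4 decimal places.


width = 2*z*sigma/sqrt(n)
2*z*sigma = 2 * 1.645 * 11.83 = 38.9207
sqrt(37) ≈ 6.082763
width = 38.9207 / 6.082763 ≈ 6.398524

6.3985


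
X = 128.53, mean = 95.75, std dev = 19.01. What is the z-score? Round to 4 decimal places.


z = (X - mu) / sigma
X - mu = 128.53 - 95.75 = 32.78
z = 32.78 / 19.01 = 3278/1901 ≈ 1.724356

1.7244


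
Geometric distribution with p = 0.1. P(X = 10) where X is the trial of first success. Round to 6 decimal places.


P = (1-p)^(k-1) * p
(1-p)^(k-1) = 0.9^9 ≈ 0.3874205
P = 0.3874205 * 0.1 ≈ 0.03874205

0.038742


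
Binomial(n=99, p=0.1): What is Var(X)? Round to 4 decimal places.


Var = n*p*(1-p) = 99 * 0.1 * 0.9 = 8.91

8.9100


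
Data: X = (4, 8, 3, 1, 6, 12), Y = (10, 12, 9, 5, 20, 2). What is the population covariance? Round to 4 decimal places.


Cov = (1/n)*sum((xi-xbar)(yi-ybar))
n = 6, xbar = 34/6 = 17/3 ≈ 5.666667, ybar = 58/6 = 29/3 ≈ 9.666667
sum((xi-xbar)(yi-ybar)) = -50/3 ≈ -16.666667
Cov = -16.666667 / 6 = -25/9 ≈ -2.777778

-2.7778


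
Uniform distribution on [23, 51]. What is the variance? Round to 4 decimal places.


Var = (b-a)^2 / 12
(b-a)^2 = (51 - 23)^2 = 784
Var = 784/12 ≈ 65.333333

65.3333


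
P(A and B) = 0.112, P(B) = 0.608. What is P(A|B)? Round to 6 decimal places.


P(A|B) = P(A and B) / P(B) = 0.112 / 0.608 = 7/38 ≈ 0.18421053

0.184211


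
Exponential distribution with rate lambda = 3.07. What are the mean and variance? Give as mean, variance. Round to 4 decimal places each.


mean = 1/lam, var = 1/lam^2
mean = 1 / 3.07 = 100/307 ≈ 0.325733
lam^2 = 3.07^2 = 9.4249
var = 1 / 9.4249 ≈ 0.106102

0.3257, 0.1061


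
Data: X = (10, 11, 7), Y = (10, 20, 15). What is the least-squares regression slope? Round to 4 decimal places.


b = sum((xi-xbar)(yi-ybar)) / sum((xi-xbar)^2)
n = 3, xbar = 28/3 ≈ 9.333333, ybar = 45/3 = 15
Sxy = sum((xi-xbar)(yi-ybar)) = 5
Sxx = sum((xi-xbar)^2) = 26/3 ≈ 8.666667
b = Sxy / Sxx = 15/26 ≈ 0.576923

0.5769


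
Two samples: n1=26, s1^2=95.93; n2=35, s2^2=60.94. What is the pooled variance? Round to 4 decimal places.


sp^2 = ((n1-1)*s1^2 + (n2-1)*s2^2)/(n1+n2-2)
(n1-1)*s1^2 = 25 * 95.93 = 2398.25
(n2-1)*s2^2 = 34 * 60.94 = 2071.96
numerator = 2398.25 + 2071.96 = 4470.21
n1+n2-2 = 59
sp^2 = 4470.21 / 59 = 447021/5900 ≈ 75.766271

75.7663


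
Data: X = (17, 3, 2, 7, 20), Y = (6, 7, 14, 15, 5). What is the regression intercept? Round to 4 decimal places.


a = ybar - b*xbar, where b = sum((xi-xbar)(yi-ybar)) / sum((xi-xbar)^2)
n = 5, xbar = 49/5 = 9.8, ybar = 47/5 = 9.4
Sxy = sum((xi-xbar)(yi-ybar)) = -104.6
Sxx = sum((xi-xbar)^2) = 270.8
b = Sxy / Sxx = -523/1354 ≈ -0.386263
a = 9.4 - (-0.386263) * 9.8 = 17853/1354 ≈ 13.185377

13.1854


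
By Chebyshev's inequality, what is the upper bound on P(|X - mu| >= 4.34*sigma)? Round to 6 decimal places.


P <= 1/k^2
k^2 = 4.34^2 = 18.8356
1/k^2 = 1 / 18.8356 ≈ 0.05309096

0.053091


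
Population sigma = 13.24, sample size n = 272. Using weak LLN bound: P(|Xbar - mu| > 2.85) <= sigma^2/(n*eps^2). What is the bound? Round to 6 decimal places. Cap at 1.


bound = min(1, sigma^2/(n*eps^2))
sigma^2 = 13.24^2 = 175.2976
n*eps^2 = 272 * 2.85^2 = 272 * 8.1225 = 2209.32
sigma^2/(n*eps^2) = 175.2976 / 2209.32 ≈ 0.07934459

0.079345


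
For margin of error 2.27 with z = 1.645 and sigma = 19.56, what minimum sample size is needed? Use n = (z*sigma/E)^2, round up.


z*sigma/E = 1.645 * 19.56 / 2.27 ≈ 14.174537
(z*sigma/E)^2 ≈ 200.917512
round up: n = 201

201


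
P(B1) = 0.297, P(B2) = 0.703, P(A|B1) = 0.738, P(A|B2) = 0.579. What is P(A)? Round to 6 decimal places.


P(A) = P(A|B1)*P(B1) + P(A|B2)*P(B2)
P(A|B1)*P(B1) = 0.738 * 0.297 = 0.219186
P(A|B2)*P(B2) = 0.579 * 0.703 = 0.407037
P(A) = 0.219186 + 0.407037 = 0.626223

0.626223


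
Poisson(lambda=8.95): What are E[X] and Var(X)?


E[X] = Var(X) = lambda = 8.95

8.95, 8.95


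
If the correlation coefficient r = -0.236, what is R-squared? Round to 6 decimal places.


R^2 = r^2 = (-0.236)^2 = 0.055696

0.055696


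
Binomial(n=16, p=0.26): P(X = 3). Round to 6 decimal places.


P = C(n,k) * p^k * (1-p)^(n-k)
C(16,3) = 560
p^k = 0.26^3 = 0.017576
(1-p)^(n-k) = 0.74^13 ≈ 0.01995319
P = 560 * 0.017576 * 0.01995319 ≈ 0.196390

0.196390


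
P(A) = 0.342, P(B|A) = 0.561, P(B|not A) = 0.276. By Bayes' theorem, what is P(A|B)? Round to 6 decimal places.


P(A|B) = P(B|A)*P(A) / P(B), P(B) = P(B|A)*P(A) + P(B|not A)*P(not A)
P(B|A)*P(A) = 0.561 * 0.342 = 0.191862
P(B|not A)*P(not A) = 0.276 * 0.658 = 0.181608
P(B) = 0.191862 + 0.181608 = 0.37347
P(A|B) = 0.191862 / 0.37347 ≈ 0.51372801

0.513728


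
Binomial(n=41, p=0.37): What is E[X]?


E[X] = n*p = 41 * 0.37 = 15.17

15.17


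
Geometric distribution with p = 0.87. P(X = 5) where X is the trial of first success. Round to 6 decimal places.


P = (1-p)^(k-1) * p
(1-p)^(k-1) = 0.13^4 = 0.00028561
P = 0.00028561 * 0.87 = 0.0002484807

0.000248


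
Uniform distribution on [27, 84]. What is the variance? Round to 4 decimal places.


Var = (b-a)^2 / 12
(b-a)^2 = (84 - 27)^2 = 3249
Var = 3249/12 = 270.75

270.7500


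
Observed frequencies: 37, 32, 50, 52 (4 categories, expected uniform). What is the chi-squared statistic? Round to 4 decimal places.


chi2 = sum((O-E)^2/E), E = total/4
total = 171, E = 171/4 = 42.75
(37 - 42.75)^2 / 42.75 = 33.0625 / 42.75 = 529/684 ≈ 0.773392
(32 - 42.75)^2 / 42.75 = 115.5625 / 42.75 = 1849/684 ≈ 2.703216
(50 - 42.75)^2 / 42.75 = 52.5625 / 42.75 = 841/684 ≈ 1.229532
(52 - 42.75)^2 / 42.75 = 85.5625 / 42.75 = 1369/684 ≈ 2.001462
chi2 = 1147/171 ≈ 6.707602

6.7076


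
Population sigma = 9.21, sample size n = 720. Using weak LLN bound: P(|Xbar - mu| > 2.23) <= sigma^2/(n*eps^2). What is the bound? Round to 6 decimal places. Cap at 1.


bound = min(1, sigma^2/(n*eps^2))
sigma^2 = 9.21^2 = 84.8241
n*eps^2 = 720 * 2.23^2 = 720 * 4.9729 = 3580.488
sigma^2/(n*eps^2) = 84.8241 / 3580.488 ≈ 0.02369065

0.023691


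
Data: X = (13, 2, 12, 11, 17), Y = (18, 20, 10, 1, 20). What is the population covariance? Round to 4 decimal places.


Cov = (1/n)*sum((xi-xbar)(yi-ybar))
n = 5, xbar = 55/5 = 11, ybar = 69/5 = 13.8
sum((xi-xbar)(yi-ybar)) = -14
Cov = -14 / 5 = -2.8

-2.8000


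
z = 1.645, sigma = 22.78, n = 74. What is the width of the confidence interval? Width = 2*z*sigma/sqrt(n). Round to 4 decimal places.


width = 2*z*sigma/sqrt(n)
2*z*sigma = 2 * 1.645 * 22.78 = 74.9462
sqrt(74) ≈ 8.602325
width = 74.9462 / 8.602325 ≈ 8.712319

8.7123


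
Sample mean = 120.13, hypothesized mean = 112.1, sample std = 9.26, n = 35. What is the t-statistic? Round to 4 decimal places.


t = (xbar - mu0) / (s/sqrt(n))
xbar - mu0 = 120.13 - 112.1 = 8.03
sqrt(35) ≈ 5.91607978
s/sqrt(n) = 9.26 / 5.91607978 ≈ 1.56522568
t = 8.03 / 1.56522568 ≈ 5.130251

5.1303


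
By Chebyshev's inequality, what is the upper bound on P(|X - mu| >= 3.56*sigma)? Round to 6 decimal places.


P <= 1/k^2
k^2 = 3.56^2 = 12.6736
1/k^2 = 1 / 12.6736 = 625/7921 ≈ 0.07890418

0.078904


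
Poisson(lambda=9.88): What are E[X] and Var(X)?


E[X] = Var(X) = lambda = 9.88

9.88, 9.88


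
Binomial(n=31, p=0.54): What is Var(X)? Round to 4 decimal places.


Var = n*p*(1-p) = 31 * 0.54 * 0.46 = 7.7004

7.7004


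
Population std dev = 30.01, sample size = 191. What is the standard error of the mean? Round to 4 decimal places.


SE = sigma / sqrt(n)
sqrt(191) ≈ 13.820275
SE = 30.01 / 13.820275 ≈ 2.171447

2.1714


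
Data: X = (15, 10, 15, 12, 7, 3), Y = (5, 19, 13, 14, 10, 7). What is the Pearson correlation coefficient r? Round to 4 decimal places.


r = sum((xi-xbar)(yi-ybar)) / sqrt(sum((xi-xbar)^2) * sum((yi-ybar)^2))
n = 6, xbar = 62/6 = 31/3 ≈ 10.333333, ybar = 68/6 = 34/3 ≈ 11.333333
Sxy = sum((xi-xbar)(yi-ybar)) = 49/3 ≈ 16.333333
Sxx = sum((xi-xbar)^2) = 334/3 ≈ 111.333333
Syy = sum((yi-ybar)^2) = 388/3 ≈ 129.333333
sqrt(Sxx*Syy) ≈ 119.996296
r = Sxy / sqrt(Sxx*Syy) = 16.333333 / 119.996296 ≈ 0.136115

0.1361


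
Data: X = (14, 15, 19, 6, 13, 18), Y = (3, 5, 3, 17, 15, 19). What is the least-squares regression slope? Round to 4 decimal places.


b = sum((xi-xbar)(yi-ybar)) / sum((xi-xbar)^2)
n = 6, xbar = 85/6 ≈ 14.166667, ybar = 62/6 = 31/3 ≈ 10.333333
Sxy = sum((xi-xbar)(yi-ybar)) = -196/3 ≈ -65.333333
Sxx = sum((xi-xbar)^2) = 641/6 ≈ 106.833333
b = Sxy / Sxx = -392/641 ≈ -0.611544

-0.6115


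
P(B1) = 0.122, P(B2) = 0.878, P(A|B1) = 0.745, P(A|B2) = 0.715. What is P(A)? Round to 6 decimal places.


P(A) = P(A|B1)*P(B1) + P(A|B2)*P(B2)
P(A|B1)*P(B1) = 0.745 * 0.122 = 0.09089
P(A|B2)*P(B2) = 0.715 * 0.878 = 0.62777
P(A) = 0.09089 + 0.62777 = 0.71866

0.718660


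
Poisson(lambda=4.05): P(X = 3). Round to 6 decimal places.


P = e^(-lam) * lam^k / k!
e^(-4.05) ≈ 0.01742237
lam^k = 4.05^3 = 66.430125
k! = 3! = 6
P = 0.01742237 * 66.430125 / 6 ≈ 0.192895

0.192895


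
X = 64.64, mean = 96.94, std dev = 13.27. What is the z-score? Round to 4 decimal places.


z = (X - mu) / sigma
X - mu = 64.64 - 96.94 = -32.3
z = -32.3 / 13.27 = -3230/1327 ≈ -2.434062

-2.4341


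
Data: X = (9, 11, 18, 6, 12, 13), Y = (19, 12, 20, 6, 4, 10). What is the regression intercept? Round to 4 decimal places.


a = ybar - b*xbar, where b = sum((xi-xbar)(yi-ybar)) / sum((xi-xbar)^2)
n = 6, xbar = 69/6 = 11.5, ybar = 71/6 ≈ 11.833333
Sxy = sum((xi-xbar)(yi-ybar)) = 60.5
Sxx = sum((xi-xbar)^2) = 81.5
b = Sxy / Sxx = 121/163 ≈ 0.742331
a = 11.833333 - 0.742331 * 11.5 = 1612/489 ≈ 3.296524

3.2965


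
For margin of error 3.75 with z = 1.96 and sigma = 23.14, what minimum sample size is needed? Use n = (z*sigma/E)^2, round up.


z*sigma/E = 1.96 * 23.14 / 3.75 = 113386/9375 ≈ 12.094507
(z*sigma/E)^2 ≈ 146.277092
round up: n = 147

147


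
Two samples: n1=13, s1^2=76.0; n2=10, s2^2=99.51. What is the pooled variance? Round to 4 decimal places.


sp^2 = ((n1-1)*s1^2 + (n2-1)*s2^2)/(n1+n2-2)
(n1-1)*s1^2 = 12 * 76.0 = 912
(n2-1)*s2^2 = 9 * 99.51 = 895.59
numerator = 912 + 895.59 = 1807.59
n1+n2-2 = 21
sp^2 = 1807.59 / 21 = 60253/700 ≈ 86.075714

86.0757


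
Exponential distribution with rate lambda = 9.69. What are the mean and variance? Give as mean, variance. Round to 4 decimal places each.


mean = 1/lam, var = 1/lam^2
mean = 1 / 9.69 = 100/969 ≈ 0.103199
lam^2 = 9.69^2 = 93.8961
var = 1 / 93.8961 ≈ 0.010650

0.1032, 0.0107


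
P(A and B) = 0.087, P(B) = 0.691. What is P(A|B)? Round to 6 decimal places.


P(A|B) = P(A and B) / P(B) = 0.087 / 0.691 = 87/691 ≈ 0.12590449

0.125904


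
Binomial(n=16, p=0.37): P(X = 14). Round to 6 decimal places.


P = C(n,k) * p^k * (1-p)^(n-k)
C(16,14) = 120
p^k = 0.37^14 ≈ 0.0000009012061
(1-p)^(n-k) = 0.63^2 = 0.3969
P = 120 * 0.0000009012061 * 0.3969 ≈ 0.000043

0.000043


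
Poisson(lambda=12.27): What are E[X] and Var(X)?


E[X] = Var(X) = lambda = 12.27

12.27, 12.27


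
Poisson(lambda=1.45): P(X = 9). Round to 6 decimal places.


P = e^(-lam) * lam^k / k!
e^(-1.45) ≈ 0.2345703
lam^k = 1.45^9 ≈ 28.334269
k! = 9! = 362880
P = 0.2345703 * 28.334269 / 362880 ≈ 0.000018

0.000018


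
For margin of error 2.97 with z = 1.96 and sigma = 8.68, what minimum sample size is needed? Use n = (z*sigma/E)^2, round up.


z*sigma/E = 1.96 * 8.68 / 2.97 = 42532/7425 ≈ 5.728215
(z*sigma/E)^2 ≈ 32.812453
round up: n = 33

33


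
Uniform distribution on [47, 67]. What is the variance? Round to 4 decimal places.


Var = (b-a)^2 / 12
(b-a)^2 = (67 - 47)^2 = 400
Var = 400/12 ≈ 33.333333

33.3333
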